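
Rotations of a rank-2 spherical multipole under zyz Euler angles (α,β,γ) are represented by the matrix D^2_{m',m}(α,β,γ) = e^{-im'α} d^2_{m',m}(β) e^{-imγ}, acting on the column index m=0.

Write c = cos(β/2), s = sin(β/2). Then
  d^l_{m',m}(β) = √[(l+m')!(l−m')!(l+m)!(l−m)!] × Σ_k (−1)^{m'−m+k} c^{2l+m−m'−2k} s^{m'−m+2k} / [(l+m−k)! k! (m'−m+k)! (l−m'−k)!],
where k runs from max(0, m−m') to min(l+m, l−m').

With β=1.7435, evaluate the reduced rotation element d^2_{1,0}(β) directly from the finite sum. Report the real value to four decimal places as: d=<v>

d^2_{1,0}(β=1.7435) via the finite sum:
Half-angle: c=0.643488, s=0.765456. N=√(6·1·2·2)=4.898979
k: max(0,(0)−(1))=0 … min(2+(0),2−(1))=1
  k=0: (−1)^1·4.8990/(2)·0.6435^3·0.7655^1 = -0.499594
  k=1: (−1)^2·4.8990/(2)·0.6435^1·0.7655^3 = +0.706931
d^2_{1,0}(1.7435) = -0.499594 +0.706931 = +0.207337

d=0.2073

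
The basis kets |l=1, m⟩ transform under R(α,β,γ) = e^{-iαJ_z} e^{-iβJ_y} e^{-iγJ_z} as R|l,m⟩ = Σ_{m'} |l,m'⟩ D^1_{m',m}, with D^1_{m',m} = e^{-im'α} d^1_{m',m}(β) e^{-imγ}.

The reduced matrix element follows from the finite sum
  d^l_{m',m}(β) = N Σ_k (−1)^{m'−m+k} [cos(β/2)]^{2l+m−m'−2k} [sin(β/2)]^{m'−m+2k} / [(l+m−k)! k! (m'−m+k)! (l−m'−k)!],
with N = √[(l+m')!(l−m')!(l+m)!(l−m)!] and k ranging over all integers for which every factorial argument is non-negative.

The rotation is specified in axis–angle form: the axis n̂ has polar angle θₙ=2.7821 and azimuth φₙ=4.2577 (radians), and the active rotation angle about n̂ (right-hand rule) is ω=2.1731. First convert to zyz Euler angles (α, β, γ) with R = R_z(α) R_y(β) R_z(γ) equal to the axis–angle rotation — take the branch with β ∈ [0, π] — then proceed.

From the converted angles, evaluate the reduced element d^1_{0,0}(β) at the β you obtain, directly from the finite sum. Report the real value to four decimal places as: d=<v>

d=0.8061

Axis–angle → zyz. n̂ = (sinθₙcosφₙ, sinθₙsinφₙ, cosθₙ) = (-0.154504, -0.316056, -0.936075), ω = 2.1731.
R = I cosω + sinω [n̂]ₓ + (1−cosω) n̂n̂ᵀ gives
  R = [-0.529146, +0.847854, -0.033875; -0.694859, -0.410058, +0.590781; +0.487006, +0.336148, +0.806120]
β = atan2(√(R₁₃²+R₂₃²), R₃₃) = 0.633230; α = atan2(R₂₃, R₁₃) mod 2π = 1.628073; γ = atan2(R₃₂, −R₃₁) mod 2π = 2.537451
d^1_{0,0}(β=0.6332) via the finite sum:
With c≡cos(β/2)=0.950295 and s≡sin(β/2)=0.311352, N=[1·1·1·1]^{1/2}=1.000000
k∈{0,1} keeps every argument non-negative
  k=0: (−1)^0·1.0000/(1)·0.9503^2·0.3114^0 = +0.903060
  k=1: (−1)^1·1.0000/(1)·0.9503^0·0.3114^2 = -0.096940
d^1_{0,0}(0.6332) = +0.903060 -0.096940 = +0.806120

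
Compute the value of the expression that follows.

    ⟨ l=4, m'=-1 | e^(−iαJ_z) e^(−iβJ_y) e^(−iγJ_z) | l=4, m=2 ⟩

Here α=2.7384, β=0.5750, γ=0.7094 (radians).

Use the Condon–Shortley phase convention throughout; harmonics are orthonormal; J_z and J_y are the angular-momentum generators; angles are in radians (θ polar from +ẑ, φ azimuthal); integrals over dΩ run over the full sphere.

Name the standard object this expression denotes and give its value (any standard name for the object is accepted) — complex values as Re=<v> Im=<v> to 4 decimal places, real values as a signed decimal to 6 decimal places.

Wigner D-matrix element, Re=0.0566 Im=0.2206

This is a Wigner D-matrix element — the rotation-matrix element ⟨l m'| R(α,β,γ) |l m⟩ in the angular-momentum basis.
First d^4_{-1,2}(β=0.5750), then the phase factors e^{-i(-1)α} and e^{-i(2)γ}:
Half-angle: c=0.958956, s=0.283556. N=√(6·120·720·2)=1018.233765
k: max(0,(2)−(-1))=3 … min(4+(2),4−(-1))=5
  k=3: (−1)^0·1018.2338/(72)·0.9590^5·0.2836^3 = +0.261471
  k=4: (−1)^1·1018.2338/(48)·0.9590^3·0.2836^5 = -0.034292
  k=5: (−1)^2·1018.2338/(240)·0.9590^1·0.2836^7 = +0.000600
d^4_{-1,2}(0.5750) = +0.261471 -0.034292 +0.000600 = +0.227778
Phases: e^{-i·(-1)·2.7384}=-0.919813+0.392357i, e^{-i·(2)·0.7094}=+0.151412-0.988471i ⇒ D=+0.056617+0.220630i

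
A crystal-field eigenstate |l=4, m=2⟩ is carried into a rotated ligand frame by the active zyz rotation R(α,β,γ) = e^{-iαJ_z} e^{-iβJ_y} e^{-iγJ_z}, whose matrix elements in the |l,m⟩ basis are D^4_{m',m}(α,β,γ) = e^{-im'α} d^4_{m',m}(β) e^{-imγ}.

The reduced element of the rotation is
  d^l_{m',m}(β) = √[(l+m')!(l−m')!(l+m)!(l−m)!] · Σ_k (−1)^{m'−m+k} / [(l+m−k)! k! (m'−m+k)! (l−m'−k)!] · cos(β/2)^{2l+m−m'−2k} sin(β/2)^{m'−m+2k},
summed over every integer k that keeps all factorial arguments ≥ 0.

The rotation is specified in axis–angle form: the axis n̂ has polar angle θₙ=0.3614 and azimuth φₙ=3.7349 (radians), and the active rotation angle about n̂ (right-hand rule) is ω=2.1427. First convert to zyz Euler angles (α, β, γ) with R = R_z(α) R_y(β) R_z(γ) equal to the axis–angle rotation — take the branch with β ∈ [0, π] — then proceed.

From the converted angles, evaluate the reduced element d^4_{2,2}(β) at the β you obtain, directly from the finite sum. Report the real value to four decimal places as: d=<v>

d=-0.0726

Axis–angle → zyz. n̂ = (sinθₙcosφₙ, sinθₙsinφₙ, cosθₙ) = (-0.293155, -0.197691, +0.935403), ω = 2.1427.
R = I cosω + sinω [n̂]ₓ + (1−cosω) n̂n̂ᵀ gives
  R = [-0.408780, -0.697233, -0.588867; +0.875875, -0.481000, -0.038500; -0.256401, -0.531512, +0.807312]
β = atan2(√(R₁₃²+R₂₃²), R₃₃) = 0.631213; α = atan2(R₂₃, R₁₃) mod 2π = 3.206880; γ = atan2(R₃₂, −R₃₁) mod 2π = 5.161858
d^4_{2,2}(β=0.6312) via the finite sum:
Half-angle: c=0.950608, s=0.310393. N=√(720·2·720·2)=1440.000000
k∈{0,1,2} keeps every argument non-negative
  k=0: (−1)^0·1440.0000/(1440)·0.9506^8·0.3104^0 = +0.666826
  k=1: (−1)^1·1440.0000/(120)·0.9506^6·0.3104^2 = -0.853129
  k=2: (−1)^2·1440.0000/(96)·0.9506^4·0.3104^4 = +0.113696
d^4_{2,2}(0.6312) = +0.666826 -0.853129 +0.113696 = -0.072607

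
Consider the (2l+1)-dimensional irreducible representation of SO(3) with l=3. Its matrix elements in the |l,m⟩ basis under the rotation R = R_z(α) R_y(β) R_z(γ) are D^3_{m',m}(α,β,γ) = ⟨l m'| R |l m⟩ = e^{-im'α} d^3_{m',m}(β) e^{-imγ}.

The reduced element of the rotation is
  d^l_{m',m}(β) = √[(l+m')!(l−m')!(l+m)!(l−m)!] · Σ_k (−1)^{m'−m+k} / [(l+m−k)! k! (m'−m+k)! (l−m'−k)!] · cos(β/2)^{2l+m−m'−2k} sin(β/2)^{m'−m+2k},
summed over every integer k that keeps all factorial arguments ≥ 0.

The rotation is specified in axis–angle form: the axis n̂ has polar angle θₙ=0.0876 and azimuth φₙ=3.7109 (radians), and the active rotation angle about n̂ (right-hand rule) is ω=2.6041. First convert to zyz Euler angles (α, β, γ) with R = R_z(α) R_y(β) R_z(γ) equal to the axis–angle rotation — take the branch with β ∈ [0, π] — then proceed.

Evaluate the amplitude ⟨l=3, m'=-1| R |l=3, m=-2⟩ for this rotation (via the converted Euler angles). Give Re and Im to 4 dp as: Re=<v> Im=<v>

Re=0.0494 Im=-0.2535

Axis–angle → zyz. n̂ = (sinθₙcosφₙ, sinθₙsinφₙ, cosθₙ) = (-0.073689, -0.047160, +0.996166), ω = 2.6041.
R = I cosω + sinω [n̂]ₓ + (1−cosω) n̂n̂ᵀ gives
  R = [-0.848901, -0.503560, -0.160607; +0.516481, -0.854861, -0.049607; -0.112317, -0.125062, +0.985771]
β = atan2(√(R₁₃²+R₂₃²), R₃₃) = 0.168896; α = atan2(R₂₃, R₁₃) mod 2π = 3.441169; γ = atan2(R₃₂, −R₃₁) mod 2π = 5.444147
D^3_{-1,-2}(3.4412,0.1689,5.4441) = e^{-i·-1·3.4412}·d^3_{-1,-2}(0.1689)·e^{-i·-2·5.4441}. Compute d first:
c=cos(0.168896/2)=0.996436, s=sin(0.168896/2)=0.084348; N=√[2·24·1·120]=75.894664
k∈{0,1} keeps every argument non-negative
  k=0: (−1)^1·75.8947/(24)·0.9964^5·0.0843^1 = -0.262012
  k=1: (−1)^2·75.8947/(12)·0.9964^3·0.0843^3 = +0.003755
d^3_{-1,-2}(0.1689) = -0.262012 +0.003755 = -0.258257
Attach z-rotation phases: D = e^{-i(-1)(3.4412)}·(-0.258257)·e^{-i(-2)(5.4441)} = +0.049356-0.253497i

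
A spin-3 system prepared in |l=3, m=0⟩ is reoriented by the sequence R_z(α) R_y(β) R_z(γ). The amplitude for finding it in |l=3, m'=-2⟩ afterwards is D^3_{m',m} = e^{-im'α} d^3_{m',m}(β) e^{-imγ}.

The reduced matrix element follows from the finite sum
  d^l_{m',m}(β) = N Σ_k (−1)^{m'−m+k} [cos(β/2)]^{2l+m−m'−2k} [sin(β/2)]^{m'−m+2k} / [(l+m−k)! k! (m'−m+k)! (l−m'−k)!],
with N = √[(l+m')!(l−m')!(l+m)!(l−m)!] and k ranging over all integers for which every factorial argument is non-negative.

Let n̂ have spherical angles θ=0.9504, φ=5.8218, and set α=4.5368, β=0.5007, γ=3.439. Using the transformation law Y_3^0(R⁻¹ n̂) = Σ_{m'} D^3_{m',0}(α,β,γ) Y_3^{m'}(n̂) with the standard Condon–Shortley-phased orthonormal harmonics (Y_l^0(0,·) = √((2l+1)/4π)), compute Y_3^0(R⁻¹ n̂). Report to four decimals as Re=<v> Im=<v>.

Need the full column D^3_{m',0} for m'=−3..3 at α=4.5368, β=0.5007, γ=3.4390.
cos(β/2)=0.968826, sin(β/2)=0.247743
d^3_{-3,0}: single k=3 term ⇒ +0.061838;  D = +0.031089+0.053455i
d^3_{-2,0}: k∈[2..3] ⇒ +0.296174 -0.019367 = +0.276807;  D = -0.259913+0.095223i
d^3_{-1,0}: k∈[1..3] ⇒ +0.732522 -0.143699 +0.003132 = +0.591955;  D = -0.103407-0.582853i
d^3_{0,0}: k∈[0..3] ⇒ +0.826940 -0.486663 +0.031823 -0.000231 = +0.371869;  D = +0.371869+0.000000i
d^3_{1,0}: k∈[0..2] ⇒ -0.732522 +0.143699 -0.003132 = -0.591955;  D = +0.103407-0.582853i
d^3_{2,0}: k∈[0..1] ⇒ +0.296174 -0.019367 = +0.276807;  D = -0.259913-0.095223i
d^3_{3,0}: single k=0 term ⇒ -0.061838;  D = -0.031089+0.053455i
Y_3^{m'}(θ=0.9504,φ=5.8218) and Σ D·Y over m':
  (+0.0311+0.0535i)·(+0.0417+0.2208i)  (-0.2599+0.0952i)·(+0.2374+0.3136i)  (-0.1034-0.5829i)·(+0.1624+0.0808i)  (+0.3719+0.0000i)·(-0.2842+0.0000i)  (+0.1034-0.5829i)·(-0.1624+0.0808i)  (-0.2599-0.0952i)·(+0.2374-0.3136i)  (-0.0311+0.0535i)·(-0.0417+0.2208i)
Y_3^0(R⁻¹ n̂) = -0.249305+0.000000i

Re=-0.2493 Im=0.0000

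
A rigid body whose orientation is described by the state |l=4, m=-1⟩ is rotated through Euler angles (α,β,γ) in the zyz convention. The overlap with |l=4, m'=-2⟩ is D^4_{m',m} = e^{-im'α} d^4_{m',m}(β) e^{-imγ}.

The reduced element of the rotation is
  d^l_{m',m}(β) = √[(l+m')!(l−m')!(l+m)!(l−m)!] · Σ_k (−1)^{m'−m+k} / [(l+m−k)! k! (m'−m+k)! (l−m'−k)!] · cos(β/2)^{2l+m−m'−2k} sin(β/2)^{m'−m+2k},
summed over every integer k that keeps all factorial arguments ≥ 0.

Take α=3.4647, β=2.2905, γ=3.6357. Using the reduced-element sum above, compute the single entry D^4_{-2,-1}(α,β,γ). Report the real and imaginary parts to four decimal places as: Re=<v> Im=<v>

D^4_{-2,-1}(3.4647,2.2905,3.6357) = e^{-i·-2·3.4647}·d^4_{-2,-1}(2.2905)·e^{-i·-1·3.6357}. Compute d first:
c=cos(2.290500/2)=0.412818, s=sin(2.290500/2)=0.910813; N=√[2·720·6·120]=1018.233765
Admissible k: 1..3 (factorial args all ≥0)
  k=1: (−1)^0·1018.2338/(240)·0.4128^7·0.9108^1 = +0.007895
  k=2: (−1)^1·1018.2338/(48)·0.4128^5·0.9108^3 = -0.192172
  k=3: (−1)^2·1018.2338/(72)·0.4128^3·0.9108^5 = +0.623647
d^4_{-2,-1}(2.2905) = +0.007895 -0.192172 +0.623647 = +0.439371
Phases: e^{-i·(-2)·3.4647}=+0.798369+0.602169i, e^{-i·(-1)·3.6357}=-0.880392-0.474246i ⇒ D=-0.183350-0.399286i

Re=-0.1834 Im=-0.3993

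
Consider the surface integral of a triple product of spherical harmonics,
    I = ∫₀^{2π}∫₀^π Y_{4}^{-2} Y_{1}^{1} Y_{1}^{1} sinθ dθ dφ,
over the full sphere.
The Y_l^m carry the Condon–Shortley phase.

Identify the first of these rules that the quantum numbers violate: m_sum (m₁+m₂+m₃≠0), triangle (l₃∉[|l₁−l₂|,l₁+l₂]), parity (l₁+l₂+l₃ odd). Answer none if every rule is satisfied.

Σmᵢ = 0  ✓
l₃∈[|l₁−l₂|,l₁+l₂]=[3,5] required, l₃=1 fails  ✗
Σlᵢ = 6 ⇒ even

triangle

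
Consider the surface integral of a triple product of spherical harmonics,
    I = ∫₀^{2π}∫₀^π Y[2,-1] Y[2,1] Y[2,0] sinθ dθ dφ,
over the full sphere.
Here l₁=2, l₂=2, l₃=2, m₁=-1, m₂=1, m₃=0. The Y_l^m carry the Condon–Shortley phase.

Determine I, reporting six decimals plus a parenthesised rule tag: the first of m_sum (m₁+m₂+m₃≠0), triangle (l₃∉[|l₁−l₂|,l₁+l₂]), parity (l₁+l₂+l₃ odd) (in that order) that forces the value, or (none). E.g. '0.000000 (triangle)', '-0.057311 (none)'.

-0.090112 (none)

Rules hold: Σm=0, L=6 even, 0≤2≤4.
N = 5·5·5 = 125
Δ = 2!·2!·2!/7! = 1/630
Racah Σ t=0..2: t=0:+1/8 t=1:−1/1 t=2:+1/8 = -3/4
⇒ 3j(2 2 2; 0 0 0)² = 2/35, sgn -1
Racah Σ t=1..2: t=1:−1/4 t=2:+1/2 = 1/4
⇒ 3j(2 2 2; -1 1 0)² = 1/70, sgn +1
4πI² = N·(3j₀)²·(3jₘ)² = 5/49
I = -1·√(0.102041/4π) = -0.09011188
No selection rule forces the value: the integral is nonzero (none).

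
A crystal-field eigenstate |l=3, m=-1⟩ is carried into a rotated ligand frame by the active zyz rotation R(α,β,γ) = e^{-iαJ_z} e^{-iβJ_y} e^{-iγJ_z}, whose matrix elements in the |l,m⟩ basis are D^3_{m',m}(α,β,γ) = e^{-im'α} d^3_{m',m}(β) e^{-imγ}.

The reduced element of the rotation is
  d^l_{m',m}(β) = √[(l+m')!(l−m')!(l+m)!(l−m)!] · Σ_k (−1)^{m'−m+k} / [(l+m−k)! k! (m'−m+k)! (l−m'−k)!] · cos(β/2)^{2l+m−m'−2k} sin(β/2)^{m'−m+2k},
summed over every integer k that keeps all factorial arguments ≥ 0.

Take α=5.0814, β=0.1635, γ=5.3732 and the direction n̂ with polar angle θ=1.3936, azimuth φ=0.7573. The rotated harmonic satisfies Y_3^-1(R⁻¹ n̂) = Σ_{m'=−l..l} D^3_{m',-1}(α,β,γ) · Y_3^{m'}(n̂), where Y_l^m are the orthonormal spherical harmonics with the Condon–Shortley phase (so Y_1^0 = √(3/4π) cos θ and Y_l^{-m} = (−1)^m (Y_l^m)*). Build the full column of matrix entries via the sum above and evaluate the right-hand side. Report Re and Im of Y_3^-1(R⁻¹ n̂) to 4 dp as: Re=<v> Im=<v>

Need the full column D^3_{m',-1} for m'=−3..3 at α=5.0814, β=0.1635, γ=5.3732.
cos(β/2)=0.996660, sin(β/2)=0.081659
d^3_{-3,-1}: single k=2 term ⇒ +0.025483;  D = -0.004989+0.024989i
d^3_{-2,-1}: k∈[1..2] ⇒ +0.253945 -0.003409 = +0.250536;  D = -0.246840+0.042871i
d^3_{-1,-1}: k∈[0..2] ⇒ +0.980129 -0.052636 +0.000265 = +0.927757;  D = -0.477768-0.795280i
d^3_{0,-1}: k∈[0..2] ⇒ -0.278183 +0.005602 -0.000013 = -0.272593;  D = -0.167306+0.215211i
d^3_{1,-1}: k∈[0..2] ⇒ +0.039477 -0.000353 +0.000000 = +0.039124;  D = +0.037470+0.011255i
d^3_{2,-1}: k∈[0..1] ⇒ -0.003409 +0.000011 = -0.003398;  D = -0.000262-0.003388i
d^3_{3,-1}: single k=0 term ⇒ +0.000171;  D = -0.000154+0.000074i
Y_3^{m'}(θ=1.3936,φ=0.7573) and Σ D·Y over m':
  (-0.0050+0.0250i)·(-0.2567-0.3041i)  (-0.2468+0.0429i)·(+0.0098-0.1743i)  (-0.4778-0.7953i)·(-0.1953+0.1846i)  (-0.1673+0.2152i)·(-0.1871+0.0000i)  (+0.0375+0.0113i)·(+0.1953+0.1846i)  (-0.0003-0.0034i)·(+0.0098+0.1743i)  (-0.0002+0.0001i)·(+0.2567-0.3041i)
Y_3^-1(R⁻¹ n̂) = +0.291133+0.074469i

Re=0.2911 Im=0.0745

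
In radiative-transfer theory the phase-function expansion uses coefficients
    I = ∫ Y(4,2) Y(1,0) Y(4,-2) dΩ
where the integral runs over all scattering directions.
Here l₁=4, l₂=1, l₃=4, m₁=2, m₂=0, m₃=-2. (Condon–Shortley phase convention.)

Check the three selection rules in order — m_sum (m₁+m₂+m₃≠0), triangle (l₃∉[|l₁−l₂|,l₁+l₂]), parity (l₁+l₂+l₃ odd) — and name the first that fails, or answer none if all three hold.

Σmᵢ = 0  ✓
l₃∈[|l₁−l₂|,l₁+l₂]=[3,5], have l₃=4  ✓
Σlᵢ = 9 ⇒ odd  ✗

parity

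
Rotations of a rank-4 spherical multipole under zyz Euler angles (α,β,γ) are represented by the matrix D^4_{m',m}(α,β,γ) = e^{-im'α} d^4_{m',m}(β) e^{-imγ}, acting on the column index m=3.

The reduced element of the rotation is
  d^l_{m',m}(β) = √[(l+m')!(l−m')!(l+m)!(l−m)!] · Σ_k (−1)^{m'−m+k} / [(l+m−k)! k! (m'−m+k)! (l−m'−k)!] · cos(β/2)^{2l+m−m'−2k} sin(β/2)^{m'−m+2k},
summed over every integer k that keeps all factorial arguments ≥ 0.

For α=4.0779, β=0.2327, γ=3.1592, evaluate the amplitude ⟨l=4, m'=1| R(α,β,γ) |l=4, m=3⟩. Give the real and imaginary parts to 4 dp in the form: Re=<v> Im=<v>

Re=0.0551 Im=-0.0839

First d^4_{1,3}(β=0.2327), then the phase factors e^{-i(1)α} and e^{-i(3)γ}:
c=cos(0.232700/2)=0.993239, s=sin(0.232700/2)=0.116088; N=√[120·6·5040·1]=1904.940944
k∈{2,3} keeps every argument non-negative
  k=2: (−1)^0·1904.9409/(240)·0.9932^6·0.1161^2 = +0.102699
  k=3: (−1)^1·1904.9409/(144)·0.9932^4·0.1161^4 = -0.002338
d^4_{1,3}(0.2327) = +0.102699 -0.002338 = +0.100361
Attach z-rotation phases: D = e^{-i(1)(4.0779)}·(+0.100361)·e^{-i(3)(3.1592)} = +0.055140-0.083856i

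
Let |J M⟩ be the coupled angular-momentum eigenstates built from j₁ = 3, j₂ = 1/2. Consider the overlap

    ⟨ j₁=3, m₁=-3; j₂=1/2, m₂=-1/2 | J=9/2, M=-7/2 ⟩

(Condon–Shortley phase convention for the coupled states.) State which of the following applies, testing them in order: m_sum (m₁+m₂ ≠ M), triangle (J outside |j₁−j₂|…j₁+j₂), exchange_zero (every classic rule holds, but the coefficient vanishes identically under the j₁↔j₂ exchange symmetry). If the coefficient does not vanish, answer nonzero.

m-sum: m₁+m₂ = -3+(-1/2) = -7/2, M = -7/2  ✓
triangle: need |j₁−j₂| ≤ J ≤ j₁+j₂, i.e. J ∈ [5/2, 7/2]; J = 9/2 is outside ✗ ⇒ coefficient is 0

triangle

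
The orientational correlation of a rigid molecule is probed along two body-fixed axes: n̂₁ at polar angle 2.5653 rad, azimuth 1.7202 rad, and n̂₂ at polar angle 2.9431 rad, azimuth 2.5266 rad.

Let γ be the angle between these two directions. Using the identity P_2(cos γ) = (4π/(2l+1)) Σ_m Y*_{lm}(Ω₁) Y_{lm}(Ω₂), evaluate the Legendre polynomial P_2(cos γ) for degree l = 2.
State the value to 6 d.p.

0.705282

Expand P_2 via completeness: Σ_{m} conj(Y_{2,m}) at Ω₁ times Y_{2,m} at Ω₂ —
  m=-2: Y*=-0.10962 - 0.03377j  Y=0.00502 + 0.01416j  product -0.00007 - 0.00172j
  m=-1: Y*=0.05254 - 0.34905j  Y=0.12198 + 0.08617j  product 0.03649 - 0.03805j
  m=+0: Y*=0.34983 + 0.00000j  Y=0.59399 + 0.00000j  product 0.20780 + 0.00000j
  m=+1: Y*=-0.05254 - 0.34905j  Y=-0.12198 + 0.08617j  product 0.03649 + 0.03805j
  m=+2: Y*=-0.10962 + 0.03377j  Y=0.00502 - 0.01416j  product -0.00007 + 0.00172j
Σ over m = 0.28062 + 0.00000j; ×(4π/5) → 0.70528 + 0.00000j. Real part: 0.705282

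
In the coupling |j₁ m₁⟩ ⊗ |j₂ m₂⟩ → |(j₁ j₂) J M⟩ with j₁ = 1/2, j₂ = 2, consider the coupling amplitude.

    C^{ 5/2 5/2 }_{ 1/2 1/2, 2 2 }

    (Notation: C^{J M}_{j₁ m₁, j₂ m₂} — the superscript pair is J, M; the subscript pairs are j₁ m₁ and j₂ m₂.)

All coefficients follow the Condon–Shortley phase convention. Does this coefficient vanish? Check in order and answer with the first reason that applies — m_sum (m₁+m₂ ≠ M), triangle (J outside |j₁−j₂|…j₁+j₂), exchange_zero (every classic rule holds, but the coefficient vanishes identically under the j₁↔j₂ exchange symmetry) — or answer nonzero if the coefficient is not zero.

nonzero

m-sum: m₁+m₂ = 1/2+2 = 5/2, M = 5/2  ✓
triangle: |j₁−j₂| = 3/2 ≤ J = 5/2 ≤ j₁+j₂ = 5/2  ✓
exchange: j₁≠j₂ or m₁≠m₂ — the exchange symmetry imposes no constraint here
value check: CG = +1 = +1.000000 ≠ 0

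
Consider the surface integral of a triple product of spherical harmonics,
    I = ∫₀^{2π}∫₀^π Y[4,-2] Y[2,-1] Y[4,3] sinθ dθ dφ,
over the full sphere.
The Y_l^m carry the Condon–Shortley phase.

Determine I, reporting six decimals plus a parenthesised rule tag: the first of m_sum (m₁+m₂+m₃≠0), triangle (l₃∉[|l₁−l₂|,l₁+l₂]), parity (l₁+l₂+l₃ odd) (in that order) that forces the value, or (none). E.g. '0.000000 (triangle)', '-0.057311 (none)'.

m-sum 0 ✓  L=10 even ✓  2≤4≤6 ✓
Π(2lᵢ+1) = 9×5×9 = 405
triangle coeff Δ(4,2,4) = 1/13860
Σ_t [0,2]: t=0:+1/192 t=1:−1/36 t=2:+1/192 = -5/288
(3j)²=20/693 [(4 2 4; 0 0 0)], sign=-1
Σ_t [0,1]: t=0:+1/1440 t=1:−1/240 = -1/288
(3j)²=5/132 [(4 2 4; -2 -1 3)], sign=+1
⇒ 4πI² = 375/847
I = (-1)√(375/847/(4π)) = -0.18770204
No selection rule forces the value: the integral is nonzero (none).

-0.187702 (none)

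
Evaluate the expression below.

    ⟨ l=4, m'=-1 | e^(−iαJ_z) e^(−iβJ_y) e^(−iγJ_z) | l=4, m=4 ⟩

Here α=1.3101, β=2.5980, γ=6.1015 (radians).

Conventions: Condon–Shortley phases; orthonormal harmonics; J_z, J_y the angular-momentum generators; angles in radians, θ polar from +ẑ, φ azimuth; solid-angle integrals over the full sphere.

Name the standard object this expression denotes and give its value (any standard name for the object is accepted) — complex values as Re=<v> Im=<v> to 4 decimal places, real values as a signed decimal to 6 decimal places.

Wigner D-matrix element, Re=-0.0540 Im=0.1073

This is a Wigner D-matrix element — the rotation-matrix element ⟨l m'| R(α,β,γ) |l m⟩ in the angular-momentum basis.
First d^4_{-1,4}(β=2.5980), then the phase factors e^{-i(-1)α} and e^{-i(4)γ}:
With c≡cos(β/2)=0.268462 and s≡sin(β/2)=0.963290, N=[6·120·40320·1]^{1/2}=5387.986637
k: max(0,(4)−(-1))=5 … min(4+(4),4−(-1))=5
  k=5: (−1)^0·5387.9866/(720)·0.2685^3·0.9633^5 = +0.120096
d^4_{-1,4}(2.5980) = +0.120096
Attach z-rotation phases: D = e^{-i(-1)(1.3101)}·(+0.120096)·e^{-i(4)(6.1015)} = -0.053966+0.107288i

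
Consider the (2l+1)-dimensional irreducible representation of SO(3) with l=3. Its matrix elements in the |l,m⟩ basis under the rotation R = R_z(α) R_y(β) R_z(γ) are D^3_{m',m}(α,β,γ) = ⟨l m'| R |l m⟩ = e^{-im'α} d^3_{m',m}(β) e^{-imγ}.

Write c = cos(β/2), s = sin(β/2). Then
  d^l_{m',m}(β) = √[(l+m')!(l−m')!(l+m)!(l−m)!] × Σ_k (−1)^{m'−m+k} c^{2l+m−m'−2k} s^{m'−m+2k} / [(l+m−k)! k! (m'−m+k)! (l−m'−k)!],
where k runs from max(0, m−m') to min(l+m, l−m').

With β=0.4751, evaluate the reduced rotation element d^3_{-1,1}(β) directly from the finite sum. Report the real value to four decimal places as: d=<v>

d^3_{-1,1}(β=0.4751) via the finite sum:
Half-angle: c=0.971917, s=0.235322. N=√(2·24·24·2)=48.000000
k∈{2,3,4} keeps every argument non-negative
  k=2: (−1)^0·48.0000/(8)·0.9719^4·0.2353^2 = +0.296479
  k=3: (−1)^1·48.0000/(6)·0.9719^2·0.2353^4 = -0.023174
  k=4: (−1)^2·48.0000/(48)·0.9719^0·0.2353^6 = +0.000170
d^3_{-1,1}(0.4751) = +0.296479 -0.023174 +0.000170 = +0.273475

d=0.2735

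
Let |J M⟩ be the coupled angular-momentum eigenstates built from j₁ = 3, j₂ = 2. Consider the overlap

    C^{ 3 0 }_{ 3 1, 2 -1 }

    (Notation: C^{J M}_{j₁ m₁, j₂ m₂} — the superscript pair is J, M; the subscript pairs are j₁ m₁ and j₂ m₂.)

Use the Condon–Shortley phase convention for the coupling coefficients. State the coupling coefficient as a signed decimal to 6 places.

+0.182574

j₁+j₂−J=2  J+j₁−j₂=4  J−j₁+j₂=2  j₁+j₂+J+1=9
(j₁±m₁, j₂±m₂, J±M) = (4,2,1,3,3,3)
P² = 96/5
sum k=0..1:
  [0] +1/8 = 1/8
  [1] −1/12 = -1/12
S = 1/24
C² = P²·S² = 1/30 ; C = +0.182574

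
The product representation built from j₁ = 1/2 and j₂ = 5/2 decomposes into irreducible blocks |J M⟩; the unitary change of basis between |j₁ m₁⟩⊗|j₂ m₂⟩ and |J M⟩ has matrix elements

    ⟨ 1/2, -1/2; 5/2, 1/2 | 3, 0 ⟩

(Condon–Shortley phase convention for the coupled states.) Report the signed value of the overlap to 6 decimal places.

+√(1/2) = +0.707107

j₁+j₂−J=0  J+j₁−j₂=1  J−j₁+j₂=5  j₁+j₂+J+1=7
(j₁±m₁, j₂±m₂, J±M) = (0,1,3,2,3,3)
P² = 72
sum k=0..0:
  [0] +1/12 = 1/12
S = 1/12
C² = P²·S² = 1/2 ; C = +0.707107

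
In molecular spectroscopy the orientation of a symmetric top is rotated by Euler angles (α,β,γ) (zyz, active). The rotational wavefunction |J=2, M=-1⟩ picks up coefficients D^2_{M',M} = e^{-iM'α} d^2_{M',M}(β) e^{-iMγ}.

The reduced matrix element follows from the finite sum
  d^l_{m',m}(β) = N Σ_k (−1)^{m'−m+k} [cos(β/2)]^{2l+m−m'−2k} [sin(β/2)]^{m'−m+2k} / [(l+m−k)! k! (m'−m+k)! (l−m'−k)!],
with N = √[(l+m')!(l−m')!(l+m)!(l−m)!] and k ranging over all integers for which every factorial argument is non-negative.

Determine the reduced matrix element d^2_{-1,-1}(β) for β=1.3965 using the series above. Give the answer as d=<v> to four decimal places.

d=-0.3832

d^2_{-1,-1}(β=1.3965) via the finite sum:
Half-angle: c=0.765968, s=0.642878. N=√(1·6·1·6)=6.000000
Admissible k: 0..1 (factorial args all ≥0)
  k=0: (−1)^0·6.0000/(6)·0.7660^4·0.6429^0 = +0.344226
  k=1: (−1)^1·6.0000/(2)·0.7660^2·0.6429^2 = -0.727445
d^2_{-1,-1}(1.3965) = +0.344226 -0.727445 = -0.383220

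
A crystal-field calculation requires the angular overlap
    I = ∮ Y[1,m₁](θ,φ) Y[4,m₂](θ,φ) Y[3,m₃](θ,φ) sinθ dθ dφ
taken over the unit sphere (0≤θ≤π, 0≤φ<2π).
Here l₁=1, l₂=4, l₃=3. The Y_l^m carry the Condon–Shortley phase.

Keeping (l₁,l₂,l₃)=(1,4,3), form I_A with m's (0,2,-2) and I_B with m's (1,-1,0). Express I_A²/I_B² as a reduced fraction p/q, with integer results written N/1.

Same 1,4,3: normalisation and zero-m 3j drop out of the ratio.
A: Δ: 2! 0! 6! / 9! → 1/252; sum: t=1:−1/120 = -1/120; 3j²(1 4 3; 0 2 -2) = Δ·Π!·Σ² = 1/21  (sign +1)
B: Δ: 2! 0! 6! / 9! → 1/252; sum: t=0:+1/72 = 1/72; 3j²(1 4 3; 1 -1 0) = Δ·Π!·Σ² = 5/126  (sign -1)
I_A²/I_B² = (1/21)/(5/126) = 6/5

6/5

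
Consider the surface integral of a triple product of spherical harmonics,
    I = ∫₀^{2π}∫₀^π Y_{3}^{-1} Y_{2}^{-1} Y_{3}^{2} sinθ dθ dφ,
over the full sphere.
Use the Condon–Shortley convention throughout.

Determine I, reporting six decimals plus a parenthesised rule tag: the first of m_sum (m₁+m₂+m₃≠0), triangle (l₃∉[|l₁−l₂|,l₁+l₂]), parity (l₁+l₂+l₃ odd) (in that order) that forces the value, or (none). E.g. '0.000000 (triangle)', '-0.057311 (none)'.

0.162868 (none)

Rules hold: Σm=0, L=8 even, 1≤3≤5.
N = 7·5·7 = 245
Δ = 2!·4!·2!/9! = 1/3780
Racah Σ t=0..2: t=0:+1/24 t=1:−1/4 t=2:+1/24 = -1/6
⇒ 3j(3 2 3; 0 0 0)² = 4/105, sgn +1
Racah Σ t=0..1: t=0:+1/48 t=1:−1/12 = -1/16
⇒ 3j(3 2 3; -1 -1 2)² = 1/28, sgn +1
4πI² = N·(3j₀)²·(3jₘ)² = 1/3
I = +1·√(0.333333/4π) = 0.16286750
No selection rule forces the value: the integral is nonzero (none).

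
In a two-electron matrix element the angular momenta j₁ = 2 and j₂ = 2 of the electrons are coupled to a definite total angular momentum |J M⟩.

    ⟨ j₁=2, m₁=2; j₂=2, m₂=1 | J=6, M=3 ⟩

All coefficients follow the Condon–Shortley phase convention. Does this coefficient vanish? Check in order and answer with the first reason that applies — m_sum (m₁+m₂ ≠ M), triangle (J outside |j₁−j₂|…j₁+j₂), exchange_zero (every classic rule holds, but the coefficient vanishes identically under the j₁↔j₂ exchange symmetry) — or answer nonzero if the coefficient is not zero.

m-sum: m₁+m₂ = 2+1 = 3, M = 3  ✓
triangle: need |j₁−j₂| ≤ J ≤ j₁+j₂, i.e. J ∈ [0, 4]; J = 6 is outside ✗ ⇒ coefficient is 0

triangle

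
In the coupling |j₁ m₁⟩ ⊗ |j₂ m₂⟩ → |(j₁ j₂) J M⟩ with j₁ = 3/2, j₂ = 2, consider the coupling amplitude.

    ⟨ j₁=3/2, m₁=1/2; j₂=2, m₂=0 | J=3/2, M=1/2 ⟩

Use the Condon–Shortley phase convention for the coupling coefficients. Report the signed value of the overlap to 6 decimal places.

−√(1/5) = -0.447214

j₁+j₂−J=2  J+j₁−j₂=1  J−j₁+j₂=2  j₁+j₂+J+1=6
(j₁±m₁, j₂±m₂, J±M) = (2,1,2,2,2,1)
P² = 16/45
sum k=0..1:
  [0] +1/4 = 1/4
  [1] −1/1 = -1
S = -3/4
C² = P²·S² = 1/5 ; C = -0.447214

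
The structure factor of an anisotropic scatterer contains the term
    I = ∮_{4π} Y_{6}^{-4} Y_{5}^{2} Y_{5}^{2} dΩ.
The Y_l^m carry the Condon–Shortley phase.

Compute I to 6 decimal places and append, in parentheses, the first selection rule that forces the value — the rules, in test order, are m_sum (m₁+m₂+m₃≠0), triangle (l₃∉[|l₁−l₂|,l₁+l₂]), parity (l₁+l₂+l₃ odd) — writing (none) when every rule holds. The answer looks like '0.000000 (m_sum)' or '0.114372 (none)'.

0.137762 (none)

Rules hold: Σm=0, L=16 even, 1≤5≤11.
N = 13·11·11 = 1573
Δ = 6!·6!·4!/17! = 1/28588560
Racah Σ t=1..5: t=1:−1/345600 t=2:+1/13824 t=3:−1/5184 t=4:+1/13824 t=5:−1/345600 = -7/129600
⇒ 3j(6 5 5; 0 0 0)² = 80/7293, sgn +1
Racah Σ t=4..6: t=4:+1/207360 t=5:−1/57600 t=6:+1/207360 = -1/129600
⇒ 3j(6 5 5; -4 2 2)² = 168/12155, sgn +1
4πI² = N·(3j₀)²·(3jₘ)² = 896/3757
I = +1·√(0.238488/4π) = 0.13776169
No selection rule forces the value: the integral is nonzero (none).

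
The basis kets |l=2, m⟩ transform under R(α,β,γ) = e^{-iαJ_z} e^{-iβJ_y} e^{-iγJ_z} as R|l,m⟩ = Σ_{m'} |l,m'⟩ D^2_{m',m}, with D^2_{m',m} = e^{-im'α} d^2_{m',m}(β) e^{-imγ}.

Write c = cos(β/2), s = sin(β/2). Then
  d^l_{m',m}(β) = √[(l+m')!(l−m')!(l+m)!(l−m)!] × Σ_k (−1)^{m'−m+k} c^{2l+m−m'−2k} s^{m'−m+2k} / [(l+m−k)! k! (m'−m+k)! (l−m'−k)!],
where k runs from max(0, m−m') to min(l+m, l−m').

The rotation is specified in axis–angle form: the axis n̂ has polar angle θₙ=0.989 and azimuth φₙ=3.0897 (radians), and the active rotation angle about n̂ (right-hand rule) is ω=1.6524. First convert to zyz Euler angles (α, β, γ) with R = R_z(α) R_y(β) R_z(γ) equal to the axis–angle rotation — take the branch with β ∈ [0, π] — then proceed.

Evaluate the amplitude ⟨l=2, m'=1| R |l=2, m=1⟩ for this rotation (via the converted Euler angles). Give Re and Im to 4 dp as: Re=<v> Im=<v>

Axis–angle → zyz. n̂ = (sinθₙcosφₙ, sinθₙsinφₙ, cosθₙ) = (-0.834352, +0.043336, +0.549526), ω = 1.6524.
R = I cosω + sinω [n̂]ₓ + (1−cosω) n̂n̂ᵀ gives
  R = [+0.671375, -0.586801, -0.452680; +0.508592, -0.079482, +0.857331; -0.539063, -0.805821, +0.245080]
β = atan2(√(R₁₃²+R₂₃²), R₃₃) = 1.323194; α = atan2(R₂₃, R₁₃) mod 2π = 2.056601; γ = atan2(R₃₂, −R₃₁) mod 2π = 5.301979
First d^2_{1,1}(β=1.3232), then the phase factors e^{-i(1)α} and e^{-i(1)γ}:
c=cos(1.323194/2)=0.789012, s=sin(1.323194/2)=0.614378; N=√[6·1·6·1]=6.000000
Admissible k: 0..1 (factorial args all ≥0)
  k=0: (−1)^0·6.0000/(6)·0.7890^4·0.6144^0 = +0.387556
  k=1: (−1)^1·6.0000/(2)·0.7890^2·0.6144^2 = -0.704952
d^2_{1,1}(1.3232) = +0.387556 -0.704952 = -0.317395
D = (-0.466920-0.884300i)·(-0.317395)·(+0.556020+0.831169i) = -0.150885+0.279237i

Re=-0.1509 Im=0.2792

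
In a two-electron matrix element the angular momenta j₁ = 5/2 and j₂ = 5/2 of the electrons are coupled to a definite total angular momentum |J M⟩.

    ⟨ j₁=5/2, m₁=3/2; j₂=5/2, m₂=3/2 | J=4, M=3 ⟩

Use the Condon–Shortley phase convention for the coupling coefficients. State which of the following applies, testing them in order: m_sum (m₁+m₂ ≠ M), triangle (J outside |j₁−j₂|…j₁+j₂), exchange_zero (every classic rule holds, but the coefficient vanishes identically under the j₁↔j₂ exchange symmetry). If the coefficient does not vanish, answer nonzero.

m-sum: m₁+m₂ = 3/2+3/2 = 3, M = 3  ✓
triangle: |j₁−j₂| = 0 ≤ J = 4 ≤ j₁+j₂ = 5  ✓
exchange: j₁=j₂ and m₁=m₂, and (−1)^(j₁+j₂−J) = (−1)^1 = −1 forces ⟨j₁m₁;j₂m₂|JM⟩ = −⟨j₂m₂;j₁m₁|JM⟩ = −⟨j₁m₁;j₂m₂|JM⟩ ⇒ the coefficient vanishes identically
Racah sum check: Σ_k collapses to 0 ⇒ CG = 0

exchange_zero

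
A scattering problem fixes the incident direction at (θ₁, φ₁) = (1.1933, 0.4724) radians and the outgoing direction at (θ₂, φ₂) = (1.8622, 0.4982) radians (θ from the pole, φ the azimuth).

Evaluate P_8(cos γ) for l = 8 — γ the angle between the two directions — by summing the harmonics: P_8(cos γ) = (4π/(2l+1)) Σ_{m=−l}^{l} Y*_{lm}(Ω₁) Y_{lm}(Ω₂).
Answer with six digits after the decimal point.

0.059904

Term-by-term m-sum for l=8 (normalisation 4π/17 = 0.739198):
  [-8]  conj(Y_{8,-8})(Ω₁) = -0.23094 - 0.17109j ; Y_{8,-8}(Ω₂) = -0.24266 + 0.27291j ; Δ = 0.10273 - 0.02151j
  [-7]  conj(Y_{8,-7})(Ω₁) = -0.44964 - 0.07497j ; Y_{8,-7}(Ω₂) = 0.41221 - 0.14851j ; Δ = -0.19648 + 0.03587j
  [-6]  conj(Y_{8,-6})(Ω₁) = -0.24030 + 0.07623j ; Y_{8,-6}(Ω₂) = -0.06841 - 0.01051j ; Δ = 0.01724 - 0.00269j
  [-5]  conj(Y_{8,-5})(Ω₁) = 0.14236 - 0.14071j ; Y_{8,-5}(Ω₂) = -0.26407 - 0.20099j ; Δ = -0.06587 + 0.00855j
  [-4]  conj(Y_{8,-4})(Ω₁) = 0.10551 - 0.31967j ; Y_{8,-4}(Ω₂) = 0.08201 + 0.18267j ; Δ = 0.06705 - 0.00694j
  [-3]  conj(Y_{8,-3})(Ω₁) = 0.00742 + 0.04791j ; Y_{8,-3}(Ω₂) = -0.01880 + 0.24620j ; Δ = -0.01194 + 0.00093j
  [-2]  conj(Y_{8,-2})(Ω₁) = 0.19638 + 0.27161j ; Y_{8,-2}(Ω₂) = 0.13345 - 0.20620j ; Δ = 0.08221 - 0.00425j
  [-1]  conj(Y_{8,-1})(Ω₁) = 0.01466 + 0.00749j ; Y_{8,-1}(Ω₂) = 0.17967 - 0.09774j ; Δ = 0.00337 - 0.00009j
  [+0]  conj(Y_{8,0})(Ω₁) = -0.32894 + 0.00000j ; Y_{8,0}(Ω₂) = -0.25664 + 0.00000j ; Δ = 0.08442 + 0.00000j
  [+1]  conj(Y_{8,1})(Ω₁) = -0.01466 + 0.00749j ; Y_{8,1}(Ω₂) = -0.17967 - 0.09774j ; Δ = 0.00337 + 0.00009j
  [+2]  conj(Y_{8,2})(Ω₁) = 0.19638 - 0.27161j ; Y_{8,2}(Ω₂) = 0.13345 + 0.20620j ; Δ = 0.08221 + 0.00425j
  [+3]  conj(Y_{8,3})(Ω₁) = -0.00742 + 0.04791j ; Y_{8,3}(Ω₂) = 0.01880 + 0.24620j ; Δ = -0.01194 - 0.00093j
  [+4]  conj(Y_{8,4})(Ω₁) = 0.10551 + 0.31967j ; Y_{8,4}(Ω₂) = 0.08201 - 0.18267j ; Δ = 0.06705 + 0.00694j
  [+5]  conj(Y_{8,5})(Ω₁) = -0.14236 - 0.14071j ; Y_{8,5}(Ω₂) = 0.26407 - 0.20099j ; Δ = -0.06587 - 0.00855j
  [+6]  conj(Y_{8,6})(Ω₁) = -0.24030 - 0.07623j ; Y_{8,6}(Ω₂) = -0.06841 + 0.01051j ; Δ = 0.01724 + 0.00269j
  [+7]  conj(Y_{8,7})(Ω₁) = 0.44964 - 0.07497j ; Y_{8,7}(Ω₂) = -0.41221 - 0.14851j ; Δ = -0.19648 - 0.03587j
  [+8]  conj(Y_{8,8})(Ω₁) = -0.23094 + 0.17109j ; Y_{8,8}(Ω₂) = -0.24266 - 0.27291j ; Δ = 0.10273 + 0.02151j
Σ over m = 0.08104 + 0.00000j; ×(4π/17) → 0.05990 + 0.00000j. Real part: 0.059904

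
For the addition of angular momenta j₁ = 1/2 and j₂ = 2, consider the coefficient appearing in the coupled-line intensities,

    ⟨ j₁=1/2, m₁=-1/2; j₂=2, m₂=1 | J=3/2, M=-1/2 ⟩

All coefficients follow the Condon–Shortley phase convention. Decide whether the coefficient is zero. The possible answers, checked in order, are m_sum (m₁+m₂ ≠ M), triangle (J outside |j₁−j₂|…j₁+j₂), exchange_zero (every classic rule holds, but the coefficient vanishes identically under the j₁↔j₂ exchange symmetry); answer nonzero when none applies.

m-sum: m₁+m₂ = -1/2+1 = 1/2, M = -1/2  ✗ ⇒ coefficient is 0

m_sum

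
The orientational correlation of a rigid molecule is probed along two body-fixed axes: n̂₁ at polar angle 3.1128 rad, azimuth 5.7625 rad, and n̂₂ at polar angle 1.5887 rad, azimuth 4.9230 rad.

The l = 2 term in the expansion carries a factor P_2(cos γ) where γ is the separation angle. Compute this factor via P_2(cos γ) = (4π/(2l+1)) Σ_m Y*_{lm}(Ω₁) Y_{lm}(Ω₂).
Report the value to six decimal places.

-0.497933

Expand P_2 via completeness: Σ_{m} conj(Y_{2,m}) at Ω₁ times Y_{2,m} at Ω₂ —
  m=-2: (0.000162, -0.000276) × (-0.352397, 0.157888) = (-0.000013, 0.000123)  (running Σ = (-0.000013, 0.000123))
  m=-1: (-0.019285, 0.011060) × (-0.002891, -0.013523) = (0.000205, 0.000229)  (running Σ = (0.000192, 0.000352))
  m=0: (0.629999, -0.000000) × (-0.315088, 0.000000) = (-0.198505, 0.000000)  (running Σ = (-0.198313, 0.000352))
  m=1: (0.019285, 0.011060) × (0.002891, -0.013523) = (0.000205, -0.000229)  (running Σ = (-0.198108, 0.000123))
  m=2: (0.000162, 0.000276) × (-0.352397, -0.157888) = (-0.000013, -0.000123)  (running Σ = (-0.198121, -0.000000))
Total Σ_m = (-0.198121, -0.000000). Multiply by 2.513274: (-0.497933, -0.000000). P_2(cos γ) = -0.497933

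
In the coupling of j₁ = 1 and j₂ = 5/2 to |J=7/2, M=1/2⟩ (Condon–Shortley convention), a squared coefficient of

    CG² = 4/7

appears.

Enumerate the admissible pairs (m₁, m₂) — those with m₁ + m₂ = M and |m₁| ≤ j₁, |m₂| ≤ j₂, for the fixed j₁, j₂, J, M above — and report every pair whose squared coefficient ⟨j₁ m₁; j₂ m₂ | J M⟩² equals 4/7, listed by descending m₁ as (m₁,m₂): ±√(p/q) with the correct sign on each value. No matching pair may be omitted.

Admissible pairs with m₁+m₂ = M = 1/2: (-1,3/2), (0,1/2), (1,-1/2)
  (m₁,m₂)=(1,-1/2): CG² = 2/7, CG = +√(2/7)
  (m₁,m₂)=(0,1/2): CG² = 4/7, CG = +√(4/7)   ← matches the target
  (m₁,m₂)=(-1,3/2): CG² = 1/7, CG = +√(1/7)
Pairs with CG² = 4/7: (0,1/2): +√(4/7)

(0,1/2): +√(4/7)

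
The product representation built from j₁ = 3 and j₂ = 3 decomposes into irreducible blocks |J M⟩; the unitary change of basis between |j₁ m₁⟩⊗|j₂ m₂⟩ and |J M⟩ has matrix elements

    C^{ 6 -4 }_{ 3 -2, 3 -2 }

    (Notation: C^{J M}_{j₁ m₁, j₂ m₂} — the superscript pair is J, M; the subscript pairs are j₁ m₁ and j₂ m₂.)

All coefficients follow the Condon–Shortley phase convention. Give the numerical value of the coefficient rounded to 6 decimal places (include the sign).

+0.738549

triangle: 0!*6!*6!/13! = 518400/6227020800
(j±m)!: 1!*5!*1!*5!*2!*10! = 104509440000
prefactor² = (2J+1)*Δ*N² = 1244160000/11
  k=0: +1/(0!*0!*5!*1!*1!*5!) = 1/14400
Σ = 1/14400  ⇒  CG² = 1244160000/11*(1/14400)² = 6/11
CG = +√(6/11) = +0.738549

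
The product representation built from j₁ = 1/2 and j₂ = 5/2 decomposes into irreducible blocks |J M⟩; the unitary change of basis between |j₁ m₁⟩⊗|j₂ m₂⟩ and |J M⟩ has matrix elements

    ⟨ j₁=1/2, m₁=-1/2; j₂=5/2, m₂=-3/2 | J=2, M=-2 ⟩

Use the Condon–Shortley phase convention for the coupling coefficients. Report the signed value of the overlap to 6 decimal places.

j₁+j₂−J=1  J+j₁−j₂=0  J−j₁+j₂=4  j₁+j₂+J+1=6
(j₁±m₁, j₂±m₂, J±M) = (0,1,1,4,0,4)
P² = 96
sum k=1..1:
  [1] −1/24 = -1/24
S = -1/24
C² = P²·S² = 1/6 ; C = -0.408248

−√(1/6) ≈ -0.408248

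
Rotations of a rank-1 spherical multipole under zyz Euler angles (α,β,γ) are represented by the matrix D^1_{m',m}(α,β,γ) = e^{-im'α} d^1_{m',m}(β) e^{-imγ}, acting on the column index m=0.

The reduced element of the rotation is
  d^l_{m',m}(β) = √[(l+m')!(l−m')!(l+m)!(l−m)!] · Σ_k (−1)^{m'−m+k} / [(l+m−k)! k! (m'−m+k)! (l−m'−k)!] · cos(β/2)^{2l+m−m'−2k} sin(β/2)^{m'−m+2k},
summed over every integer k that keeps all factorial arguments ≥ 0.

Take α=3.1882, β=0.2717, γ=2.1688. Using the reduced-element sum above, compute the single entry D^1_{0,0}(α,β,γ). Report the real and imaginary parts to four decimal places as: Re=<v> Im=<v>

Re=0.9633 Im=0.0000

D^1_{0,0}(3.1882,0.2717,2.1688) = e^{-i·0·3.1882}·d^1_{0,0}(0.2717)·e^{-i·0·2.1688}. Compute d first:
Half-angle: c=0.990787, s=0.135433. N=√(1·1·1·1)=1.000000
k: max(0,(0)−(0))=0 … min(1+(0),1−(0))=1
  k=0: (−1)^0·1.0000/(1)·0.9908^2·0.1354^0 = +0.981658
  k=1: (−1)^1·1.0000/(1)·0.9908^0·0.1354^2 = -0.018342
d^1_{0,0}(0.2717) = +0.981658 -0.018342 = +0.963316
D = (+1.000000+0.000000i)·(+0.963316)·(+1.000000+0.000000i) = +0.963316+0.000000i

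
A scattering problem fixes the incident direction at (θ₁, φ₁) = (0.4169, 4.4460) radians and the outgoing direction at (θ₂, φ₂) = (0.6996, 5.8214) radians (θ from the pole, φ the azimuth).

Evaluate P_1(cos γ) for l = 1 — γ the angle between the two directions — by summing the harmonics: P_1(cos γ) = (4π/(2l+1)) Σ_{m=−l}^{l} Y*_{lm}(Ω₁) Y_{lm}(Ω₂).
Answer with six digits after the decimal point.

0.750192

Summing Y*_{l m}(θ₁,φ₁)·Y_{l m}(θ₂,φ₂) over m ∈ [−1, 1]; prefactor 4π/(2·1+1) = 4.188790:
  term(m=-1) = +0.006043-0.030531i   from Y*(Ω₁)=-0.036829-0.134966i, Y(Ω₂)=+0.199166+0.099120i
  term(m=+0) = +0.167010+0.000000i   from Y*(Ω₁)=+0.446753-0.000000i, Y(Ω₂)=+0.373830+0.000000i
  term(m=+1) = +0.006043+0.030531i   from Y*(Ω₁)=+0.036829-0.134966i, Y(Ω₂)=-0.199166+0.099120i
Total Σ_m = +0.179095+0.000000i. Multiply by 4.188790: +0.750192+0.000000i. P_1(cos γ) = 0.750192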